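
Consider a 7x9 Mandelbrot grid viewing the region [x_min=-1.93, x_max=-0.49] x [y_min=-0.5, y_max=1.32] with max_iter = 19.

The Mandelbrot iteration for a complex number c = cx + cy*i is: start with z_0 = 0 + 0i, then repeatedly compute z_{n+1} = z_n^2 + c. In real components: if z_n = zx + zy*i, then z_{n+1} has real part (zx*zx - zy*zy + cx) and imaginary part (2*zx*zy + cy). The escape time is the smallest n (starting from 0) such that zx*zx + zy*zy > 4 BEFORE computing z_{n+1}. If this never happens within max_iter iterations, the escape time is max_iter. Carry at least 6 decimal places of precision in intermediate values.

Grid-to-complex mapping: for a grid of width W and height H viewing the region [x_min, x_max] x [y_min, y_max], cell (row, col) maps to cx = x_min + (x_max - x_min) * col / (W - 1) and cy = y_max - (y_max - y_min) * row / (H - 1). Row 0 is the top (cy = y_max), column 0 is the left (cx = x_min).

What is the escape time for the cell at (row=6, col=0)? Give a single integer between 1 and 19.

z_0 = 0 + 0i, c = -1.9300 + -0.0450i
Iter 1: z = -1.9300 + -0.0450i, |z|^2 = 3.7269
Iter 2: z = 1.7929 + 0.1287i, |z|^2 = 3.2310
Iter 3: z = 1.2678 + 0.4165i, |z|^2 = 1.7809
Iter 4: z = -0.4960 + 1.0111i, |z|^2 = 1.2683
Iter 5: z = -2.7062 + -1.0481i, |z|^2 = 8.4220
Escaped at iteration 5

Answer: 5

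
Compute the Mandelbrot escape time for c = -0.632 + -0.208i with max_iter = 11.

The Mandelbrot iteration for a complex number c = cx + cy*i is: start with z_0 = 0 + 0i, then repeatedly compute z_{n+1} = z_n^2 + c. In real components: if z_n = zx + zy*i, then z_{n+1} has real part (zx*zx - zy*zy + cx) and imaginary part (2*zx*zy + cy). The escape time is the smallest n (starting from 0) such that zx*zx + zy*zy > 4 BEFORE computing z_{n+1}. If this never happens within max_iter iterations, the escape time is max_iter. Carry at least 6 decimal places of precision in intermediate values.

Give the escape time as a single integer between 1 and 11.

z_0 = 0 + 0i, c = -0.6320 + -0.2080i
Iter 1: z = -0.6320 + -0.2080i, |z|^2 = 0.4427
Iter 2: z = -0.2758 + 0.0549i, |z|^2 = 0.0791
Iter 3: z = -0.5589 + -0.2383i, |z|^2 = 0.3692
Iter 4: z = -0.3764 + 0.0584i, |z|^2 = 0.1451
Iter 5: z = -0.4937 + -0.2519i, |z|^2 = 0.3073
Iter 6: z = -0.4517 + 0.0408i, |z|^2 = 0.2057
Iter 7: z = -0.4296 + -0.2449i, |z|^2 = 0.2445
Iter 8: z = -0.5074 + 0.0024i, |z|^2 = 0.2574
Iter 9: z = -0.3746 + -0.2104i, |z|^2 = 0.1846
Iter 10: z = -0.5360 + -0.0504i, |z|^2 = 0.2898

Answer: 11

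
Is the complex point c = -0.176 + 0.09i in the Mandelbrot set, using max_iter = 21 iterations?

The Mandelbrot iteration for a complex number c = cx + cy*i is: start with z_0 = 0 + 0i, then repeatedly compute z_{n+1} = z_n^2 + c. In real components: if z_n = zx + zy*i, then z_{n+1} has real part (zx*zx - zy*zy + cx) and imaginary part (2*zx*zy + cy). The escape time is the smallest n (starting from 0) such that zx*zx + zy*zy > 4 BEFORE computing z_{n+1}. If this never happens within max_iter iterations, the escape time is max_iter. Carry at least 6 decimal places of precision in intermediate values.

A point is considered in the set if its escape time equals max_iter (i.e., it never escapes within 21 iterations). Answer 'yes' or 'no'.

Answer: yes

Derivation:
z_0 = 0 + 0i, c = -0.1760 + 0.0900i
Iter 1: z = -0.1760 + 0.0900i, |z|^2 = 0.0391
Iter 2: z = -0.1531 + 0.0583i, |z|^2 = 0.0268
Iter 3: z = -0.1560 + 0.0721i, |z|^2 = 0.0295
Iter 4: z = -0.1569 + 0.0675i, |z|^2 = 0.0292
Iter 5: z = -0.1559 + 0.0688i, |z|^2 = 0.0291
Iter 6: z = -0.1564 + 0.0685i, |z|^2 = 0.0292
Iter 7: z = -0.1562 + 0.0686i, |z|^2 = 0.0291
Iter 8: z = -0.1563 + 0.0686i, |z|^2 = 0.0291
Iter 9: z = -0.1563 + 0.0686i, |z|^2 = 0.0291
Iter 10: z = -0.1563 + 0.0686i, |z|^2 = 0.0291
Iter 11: z = -0.1563 + 0.0686i, |z|^2 = 0.0291
Iter 12: z = -0.1563 + 0.0686i, |z|^2 = 0.0291
Iter 13: z = -0.1563 + 0.0686i, |z|^2 = 0.0291
Iter 14: z = -0.1563 + 0.0686i, |z|^2 = 0.0291
Iter 15: z = -0.1563 + 0.0686i, |z|^2 = 0.0291
Iter 16: z = -0.1563 + 0.0686i, |z|^2 = 0.0291
Iter 17: z = -0.1563 + 0.0686i, |z|^2 = 0.0291
Iter 18: z = -0.1563 + 0.0686i, |z|^2 = 0.0291
Iter 19: z = -0.1563 + 0.0686i, |z|^2 = 0.0291
Iter 20: z = -0.1563 + 0.0686i, |z|^2 = 0.0291
Did not escape in 21 iterations → in set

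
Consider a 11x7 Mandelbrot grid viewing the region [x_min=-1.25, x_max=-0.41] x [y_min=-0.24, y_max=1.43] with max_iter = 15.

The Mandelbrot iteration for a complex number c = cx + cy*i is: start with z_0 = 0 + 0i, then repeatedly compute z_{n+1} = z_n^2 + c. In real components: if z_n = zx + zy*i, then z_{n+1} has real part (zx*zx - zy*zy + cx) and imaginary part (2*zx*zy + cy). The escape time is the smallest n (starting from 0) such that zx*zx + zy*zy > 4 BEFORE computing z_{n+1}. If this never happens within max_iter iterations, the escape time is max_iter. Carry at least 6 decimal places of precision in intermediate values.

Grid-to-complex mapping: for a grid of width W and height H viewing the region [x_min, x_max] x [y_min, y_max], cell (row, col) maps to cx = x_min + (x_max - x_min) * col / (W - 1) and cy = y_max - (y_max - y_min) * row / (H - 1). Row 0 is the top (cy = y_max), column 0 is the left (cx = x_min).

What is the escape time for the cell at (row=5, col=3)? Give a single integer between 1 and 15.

Answer: 15

Derivation:
z_0 = 0 + 0i, c = -0.9980 + 0.0383i
Iter 1: z = -0.9980 + 0.0383i, |z|^2 = 0.9975
Iter 2: z = -0.0035 + -0.0382i, |z|^2 = 0.0015
Iter 3: z = -0.9994 + 0.0386i, |z|^2 = 1.0004
Iter 4: z = -0.0006 + -0.0388i, |z|^2 = 0.0015
Iter 5: z = -0.9995 + 0.0384i, |z|^2 = 1.0005
Iter 6: z = -0.0005 + -0.0384i, |z|^2 = 0.0015
Iter 7: z = -0.9995 + 0.0384i, |z|^2 = 1.0004
Iter 8: z = -0.0005 + -0.0384i, |z|^2 = 0.0015
Iter 9: z = -0.9995 + 0.0384i, |z|^2 = 1.0004
Iter 10: z = -0.0005 + -0.0384i, |z|^2 = 0.0015
Iter 11: z = -0.9995 + 0.0384i, |z|^2 = 1.0004
Iter 12: z = -0.0005 + -0.0384i, |z|^2 = 0.0015
Iter 13: z = -0.9995 + 0.0384i, |z|^2 = 1.0004
Iter 14: z = -0.0005 + -0.0384i, |z|^2 = 0.0015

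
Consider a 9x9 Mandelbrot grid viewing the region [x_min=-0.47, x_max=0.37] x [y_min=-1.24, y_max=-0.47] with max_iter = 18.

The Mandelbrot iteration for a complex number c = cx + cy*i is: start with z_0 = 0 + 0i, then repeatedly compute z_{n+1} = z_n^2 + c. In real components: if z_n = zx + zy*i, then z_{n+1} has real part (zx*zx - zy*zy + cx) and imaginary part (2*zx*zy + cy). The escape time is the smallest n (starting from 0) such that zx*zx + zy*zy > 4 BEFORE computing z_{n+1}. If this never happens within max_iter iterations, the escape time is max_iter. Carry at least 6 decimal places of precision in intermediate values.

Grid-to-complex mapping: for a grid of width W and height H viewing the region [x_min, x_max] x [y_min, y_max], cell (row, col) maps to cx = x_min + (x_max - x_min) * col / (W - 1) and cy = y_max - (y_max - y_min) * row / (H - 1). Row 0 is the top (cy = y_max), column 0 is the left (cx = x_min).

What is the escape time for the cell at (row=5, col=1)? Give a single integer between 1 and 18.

z_0 = 0 + 0i, c = -0.3650 + -0.9512i
Iter 1: z = -0.3650 + -0.9512i, |z|^2 = 1.0381
Iter 2: z = -1.1367 + -0.2568i, |z|^2 = 1.3579
Iter 3: z = 0.8610 + -0.3674i, |z|^2 = 0.8763
Iter 4: z = 0.2414 + -1.5839i, |z|^2 = 2.5670
Iter 5: z = -2.8154 + -1.7159i, |z|^2 = 10.8709
Escaped at iteration 5

Answer: 5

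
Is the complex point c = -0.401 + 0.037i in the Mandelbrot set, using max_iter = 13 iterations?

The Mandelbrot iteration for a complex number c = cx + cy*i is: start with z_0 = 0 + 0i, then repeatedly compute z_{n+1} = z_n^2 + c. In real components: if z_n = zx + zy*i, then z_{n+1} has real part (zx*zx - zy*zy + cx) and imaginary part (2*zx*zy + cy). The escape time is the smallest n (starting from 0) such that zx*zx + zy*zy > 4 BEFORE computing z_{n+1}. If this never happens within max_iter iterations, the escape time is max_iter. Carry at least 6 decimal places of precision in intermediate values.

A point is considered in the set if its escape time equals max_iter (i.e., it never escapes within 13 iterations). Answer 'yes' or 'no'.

z_0 = 0 + 0i, c = -0.4010 + 0.0370i
Iter 1: z = -0.4010 + 0.0370i, |z|^2 = 0.1622
Iter 2: z = -0.2416 + 0.0073i, |z|^2 = 0.0584
Iter 3: z = -0.3427 + 0.0335i, |z|^2 = 0.1186
Iter 4: z = -0.2847 + 0.0141i, |z|^2 = 0.0812
Iter 5: z = -0.3202 + 0.0290i, |z|^2 = 0.1033
Iter 6: z = -0.2993 + 0.0184i, |z|^2 = 0.0899
Iter 7: z = -0.3117 + 0.0260i, |z|^2 = 0.0979
Iter 8: z = -0.3045 + 0.0208i, |z|^2 = 0.0932
Iter 9: z = -0.3087 + 0.0243i, |z|^2 = 0.0959
Iter 10: z = -0.3063 + 0.0220i, |z|^2 = 0.0943
Iter 11: z = -0.3077 + 0.0235i, |z|^2 = 0.0952
Iter 12: z = -0.3069 + 0.0225i, |z|^2 = 0.0947
Did not escape in 13 iterations → in set

Answer: yes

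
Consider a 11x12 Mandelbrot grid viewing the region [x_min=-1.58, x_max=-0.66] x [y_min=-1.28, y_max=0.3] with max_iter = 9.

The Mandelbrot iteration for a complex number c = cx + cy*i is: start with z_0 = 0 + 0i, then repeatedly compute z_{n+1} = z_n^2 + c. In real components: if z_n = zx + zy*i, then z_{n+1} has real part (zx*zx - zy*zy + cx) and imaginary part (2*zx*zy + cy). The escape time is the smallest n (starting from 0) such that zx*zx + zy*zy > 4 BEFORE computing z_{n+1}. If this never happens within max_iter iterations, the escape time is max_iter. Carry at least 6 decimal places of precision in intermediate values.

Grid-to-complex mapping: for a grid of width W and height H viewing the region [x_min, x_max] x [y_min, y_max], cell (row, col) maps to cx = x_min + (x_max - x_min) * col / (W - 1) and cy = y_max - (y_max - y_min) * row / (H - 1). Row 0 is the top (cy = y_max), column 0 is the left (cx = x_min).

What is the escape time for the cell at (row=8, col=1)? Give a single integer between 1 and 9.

Answer: 3

Derivation:
z_0 = 0 + 0i, c = -1.4880 + -0.8491i
Iter 1: z = -1.4880 + -0.8491i, |z|^2 = 2.9351
Iter 2: z = 0.0052 + 1.6778i, |z|^2 = 2.8151
Iter 3: z = -4.3030 + -0.8317i, |z|^2 = 19.2075
Escaped at iteration 3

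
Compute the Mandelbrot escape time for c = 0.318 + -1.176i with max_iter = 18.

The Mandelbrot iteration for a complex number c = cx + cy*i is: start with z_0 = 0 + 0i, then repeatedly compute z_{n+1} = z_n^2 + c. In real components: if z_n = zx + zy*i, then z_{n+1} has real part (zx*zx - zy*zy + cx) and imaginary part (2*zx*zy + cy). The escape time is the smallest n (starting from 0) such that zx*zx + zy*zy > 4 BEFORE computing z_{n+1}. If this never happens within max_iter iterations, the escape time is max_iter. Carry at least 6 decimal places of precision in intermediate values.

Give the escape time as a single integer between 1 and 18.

Answer: 2

Derivation:
z_0 = 0 + 0i, c = 0.3180 + -1.1760i
Iter 1: z = 0.3180 + -1.1760i, |z|^2 = 1.4841
Iter 2: z = -0.9639 + -1.9239i, |z|^2 = 4.6305
Escaped at iteration 2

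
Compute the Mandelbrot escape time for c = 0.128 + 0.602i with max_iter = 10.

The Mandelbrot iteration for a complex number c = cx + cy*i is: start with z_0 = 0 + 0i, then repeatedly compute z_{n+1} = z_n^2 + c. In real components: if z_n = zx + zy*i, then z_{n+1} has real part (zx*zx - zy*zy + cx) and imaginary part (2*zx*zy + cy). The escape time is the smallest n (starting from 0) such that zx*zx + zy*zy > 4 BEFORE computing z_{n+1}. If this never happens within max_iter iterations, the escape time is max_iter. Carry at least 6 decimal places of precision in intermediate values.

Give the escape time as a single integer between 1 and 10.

z_0 = 0 + 0i, c = 0.1280 + 0.6020i
Iter 1: z = 0.1280 + 0.6020i, |z|^2 = 0.3788
Iter 2: z = -0.2180 + 0.7561i, |z|^2 = 0.6192
Iter 3: z = -0.3962 + 0.2723i, |z|^2 = 0.2311
Iter 4: z = 0.2108 + 0.3862i, |z|^2 = 0.1936
Iter 5: z = 0.0233 + 0.7648i, |z|^2 = 0.5855
Iter 6: z = -0.4564 + 0.6376i, |z|^2 = 0.6148
Iter 7: z = -0.0702 + 0.0200i, |z|^2 = 0.0053
Iter 8: z = 0.1325 + 0.5992i, |z|^2 = 0.3766
Iter 9: z = -0.2135 + 0.7608i, |z|^2 = 0.6244

Answer: 10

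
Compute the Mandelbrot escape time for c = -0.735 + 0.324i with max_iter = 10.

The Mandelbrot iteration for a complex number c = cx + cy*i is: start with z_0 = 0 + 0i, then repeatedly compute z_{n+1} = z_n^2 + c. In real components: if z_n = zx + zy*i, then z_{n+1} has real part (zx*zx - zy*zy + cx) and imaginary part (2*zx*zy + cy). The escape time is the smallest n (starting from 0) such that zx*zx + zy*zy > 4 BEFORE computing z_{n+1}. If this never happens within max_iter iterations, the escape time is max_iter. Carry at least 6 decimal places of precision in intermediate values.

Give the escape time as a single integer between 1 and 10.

Answer: 10

Derivation:
z_0 = 0 + 0i, c = -0.7350 + 0.3240i
Iter 1: z = -0.7350 + 0.3240i, |z|^2 = 0.6452
Iter 2: z = -0.2998 + -0.1523i, |z|^2 = 0.1130
Iter 3: z = -0.6683 + 0.4153i, |z|^2 = 0.6191
Iter 4: z = -0.4608 + -0.2311i, |z|^2 = 0.2657
Iter 5: z = -0.5761 + 0.5370i, |z|^2 = 0.6202
Iter 6: z = -0.6915 + -0.2947i, |z|^2 = 0.5650
Iter 7: z = -0.3437 + 0.7316i, |z|^2 = 0.6533
Iter 8: z = -1.1521 + -0.1789i, |z|^2 = 1.3592
Iter 9: z = 0.5602 + 0.7361i, |z|^2 = 0.8558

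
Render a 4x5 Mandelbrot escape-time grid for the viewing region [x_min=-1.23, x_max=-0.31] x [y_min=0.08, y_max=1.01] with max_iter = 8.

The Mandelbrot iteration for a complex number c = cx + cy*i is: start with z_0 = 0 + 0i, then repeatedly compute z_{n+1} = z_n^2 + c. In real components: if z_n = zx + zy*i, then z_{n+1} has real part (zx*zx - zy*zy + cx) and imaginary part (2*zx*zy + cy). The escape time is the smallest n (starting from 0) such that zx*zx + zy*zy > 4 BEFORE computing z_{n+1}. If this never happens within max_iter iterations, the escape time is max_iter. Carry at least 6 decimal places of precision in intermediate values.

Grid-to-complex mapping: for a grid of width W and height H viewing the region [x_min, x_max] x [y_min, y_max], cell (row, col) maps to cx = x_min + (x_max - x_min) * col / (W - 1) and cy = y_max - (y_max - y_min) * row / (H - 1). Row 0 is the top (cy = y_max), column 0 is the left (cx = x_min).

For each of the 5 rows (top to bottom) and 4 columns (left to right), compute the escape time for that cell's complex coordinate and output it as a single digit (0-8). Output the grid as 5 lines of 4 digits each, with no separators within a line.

Answer: 3345
3448
4588
8888
8888

Derivation:
(row=0, col=0): c = -1.2300 + 1.0100i → escape time 3
(row=0, col=1): c = -0.9233 + 1.0100i → escape time 3
(row=0, col=2): c = -0.6167 + 1.0100i → escape time 4
(row=0, col=3): c = -0.3100 + 1.0100i → escape time 5
(row=1, col=0): c = -1.2300 + 0.7775i → escape time 3
(row=1, col=1): c = -0.9233 + 0.7775i → escape time 4
(row=1, col=2): c = -0.6167 + 0.7775i → escape time 4
(row=1, col=3): c = -0.3100 + 0.7775i → escape time 8
(row=2, col=0): c = -1.2300 + 0.5450i → escape time 4
(row=2, col=1): c = -0.9233 + 0.5450i → escape time 5
(row=2, col=2): c = -0.6167 + 0.5450i → escape time 8
(row=2, col=3): c = -0.3100 + 0.5450i → escape time 8
(row=3, col=0): c = -1.2300 + 0.3125i → escape time 8
(row=3, col=1): c = -0.9233 + 0.3125i → escape time 8
(row=3, col=2): c = -0.6167 + 0.3125i → escape time 8
(row=3, col=3): c = -0.3100 + 0.3125i → escape time 8
(row=4, col=0): c = -1.2300 + 0.0800i → escape time 8
(row=4, col=1): c = -0.9233 + 0.0800i → escape time 8
(row=4, col=2): c = -0.6167 + 0.0800i → escape time 8
(row=4, col=3): c = -0.3100 + 0.0800i → escape time 8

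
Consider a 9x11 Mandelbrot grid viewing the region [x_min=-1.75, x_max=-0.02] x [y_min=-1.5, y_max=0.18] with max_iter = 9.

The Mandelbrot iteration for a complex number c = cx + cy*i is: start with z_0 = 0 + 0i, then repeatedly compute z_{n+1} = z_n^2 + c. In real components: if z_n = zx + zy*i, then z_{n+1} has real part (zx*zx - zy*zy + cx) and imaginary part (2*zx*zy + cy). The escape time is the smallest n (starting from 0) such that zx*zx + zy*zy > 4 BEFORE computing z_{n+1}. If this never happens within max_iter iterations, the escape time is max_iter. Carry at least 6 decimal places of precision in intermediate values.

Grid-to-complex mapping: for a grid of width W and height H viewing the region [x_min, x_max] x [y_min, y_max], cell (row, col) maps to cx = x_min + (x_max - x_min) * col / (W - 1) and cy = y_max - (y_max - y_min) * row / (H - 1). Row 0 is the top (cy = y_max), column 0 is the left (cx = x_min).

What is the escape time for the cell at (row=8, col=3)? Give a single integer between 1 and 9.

Answer: 3

Derivation:
z_0 = 0 + 0i, c = -1.1013 + -1.1640i
Iter 1: z = -1.1013 + -1.1640i, |z|^2 = 2.5676
Iter 2: z = -1.2434 + 1.3997i, |z|^2 = 3.5052
Iter 3: z = -1.5144 + -4.6448i, |z|^2 = 23.8674
Escaped at iteration 3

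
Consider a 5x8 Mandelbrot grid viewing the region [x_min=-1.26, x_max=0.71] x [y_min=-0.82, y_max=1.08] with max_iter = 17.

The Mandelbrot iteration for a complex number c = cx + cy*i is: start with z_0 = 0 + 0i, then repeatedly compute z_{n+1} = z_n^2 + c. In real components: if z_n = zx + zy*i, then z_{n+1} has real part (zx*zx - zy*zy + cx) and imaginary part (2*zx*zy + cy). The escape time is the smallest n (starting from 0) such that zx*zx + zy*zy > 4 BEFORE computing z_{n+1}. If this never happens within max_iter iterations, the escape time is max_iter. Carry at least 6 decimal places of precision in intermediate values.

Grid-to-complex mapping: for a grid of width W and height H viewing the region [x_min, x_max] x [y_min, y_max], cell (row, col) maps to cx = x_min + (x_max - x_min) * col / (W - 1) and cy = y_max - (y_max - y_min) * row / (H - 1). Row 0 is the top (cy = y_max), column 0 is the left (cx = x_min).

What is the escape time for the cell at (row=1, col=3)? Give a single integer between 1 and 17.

Answer: 5

Derivation:
z_0 = 0 + 0i, c = 0.2175 + 0.8086i
Iter 1: z = 0.2175 + 0.8086i, |z|^2 = 0.7011
Iter 2: z = -0.3890 + 1.1603i, |z|^2 = 1.4976
Iter 3: z = -0.9775 + -0.0941i, |z|^2 = 0.9643
Iter 4: z = 1.1641 + 0.9925i, |z|^2 = 2.3403
Iter 5: z = 0.5876 + 3.1194i, |z|^2 = 10.0762
Escaped at iteration 5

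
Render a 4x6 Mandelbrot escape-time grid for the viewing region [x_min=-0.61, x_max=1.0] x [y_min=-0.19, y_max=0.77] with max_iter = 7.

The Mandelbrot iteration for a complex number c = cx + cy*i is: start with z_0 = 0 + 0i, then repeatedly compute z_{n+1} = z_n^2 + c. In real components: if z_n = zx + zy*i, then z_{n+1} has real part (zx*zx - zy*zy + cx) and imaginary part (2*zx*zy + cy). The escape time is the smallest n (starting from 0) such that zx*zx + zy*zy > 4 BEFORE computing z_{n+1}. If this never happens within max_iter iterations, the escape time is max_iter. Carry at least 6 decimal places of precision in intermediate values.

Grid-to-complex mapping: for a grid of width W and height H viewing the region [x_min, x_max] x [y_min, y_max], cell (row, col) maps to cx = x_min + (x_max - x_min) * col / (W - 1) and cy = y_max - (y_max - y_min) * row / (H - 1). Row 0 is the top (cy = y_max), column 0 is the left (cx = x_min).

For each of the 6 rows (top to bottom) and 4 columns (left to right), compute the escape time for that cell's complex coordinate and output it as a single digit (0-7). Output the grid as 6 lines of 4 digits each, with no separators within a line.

Answer: 5732
7752
7772
7762
7752
7762

Derivation:
(row=0, col=0): c = -0.6100 + 0.7700i → escape time 5
(row=0, col=1): c = -0.0733 + 0.7700i → escape time 7
(row=0, col=2): c = 0.4633 + 0.7700i → escape time 3
(row=0, col=3): c = 1.0000 + 0.7700i → escape time 2
(row=1, col=0): c = -0.6100 + 0.5780i → escape time 7
(row=1, col=1): c = -0.0733 + 0.5780i → escape time 7
(row=1, col=2): c = 0.4633 + 0.5780i → escape time 5
(row=1, col=3): c = 1.0000 + 0.5780i → escape time 2
(row=2, col=0): c = -0.6100 + 0.3860i → escape time 7
(row=2, col=1): c = -0.0733 + 0.3860i → escape time 7
(row=2, col=2): c = 0.4633 + 0.3860i → escape time 7
(row=2, col=3): c = 1.0000 + 0.3860i → escape time 2
(row=3, col=0): c = -0.6100 + 0.1940i → escape time 7
(row=3, col=1): c = -0.0733 + 0.1940i → escape time 7
(row=3, col=2): c = 0.4633 + 0.1940i → escape time 6
(row=3, col=3): c = 1.0000 + 0.1940i → escape time 2
(row=4, col=0): c = -0.6100 + 0.0020i → escape time 7
(row=4, col=1): c = -0.0733 + 0.0020i → escape time 7
(row=4, col=2): c = 0.4633 + 0.0020i → escape time 5
(row=4, col=3): c = 1.0000 + 0.0020i → escape time 2
(row=5, col=0): c = -0.6100 + -0.1900i → escape time 7
(row=5, col=1): c = -0.0733 + -0.1900i → escape time 7
(row=5, col=2): c = 0.4633 + -0.1900i → escape time 6
(row=5, col=3): c = 1.0000 + -0.1900i → escape time 2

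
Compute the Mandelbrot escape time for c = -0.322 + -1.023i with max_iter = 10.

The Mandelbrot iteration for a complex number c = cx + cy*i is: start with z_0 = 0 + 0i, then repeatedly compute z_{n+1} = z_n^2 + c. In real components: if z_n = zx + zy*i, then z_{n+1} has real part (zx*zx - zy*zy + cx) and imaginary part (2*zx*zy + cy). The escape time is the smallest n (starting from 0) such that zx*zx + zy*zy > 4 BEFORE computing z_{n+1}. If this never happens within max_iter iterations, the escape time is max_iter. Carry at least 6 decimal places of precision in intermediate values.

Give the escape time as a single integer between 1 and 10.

z_0 = 0 + 0i, c = -0.3220 + -1.0230i
Iter 1: z = -0.3220 + -1.0230i, |z|^2 = 1.1502
Iter 2: z = -1.2648 + -0.3642i, |z|^2 = 1.7325
Iter 3: z = 1.1452 + -0.1017i, |z|^2 = 1.3218
Iter 4: z = 0.9791 + -1.2560i, |z|^2 = 2.5362
Iter 5: z = -0.9408 + -3.4825i, |z|^2 = 13.0131
Escaped at iteration 5

Answer: 5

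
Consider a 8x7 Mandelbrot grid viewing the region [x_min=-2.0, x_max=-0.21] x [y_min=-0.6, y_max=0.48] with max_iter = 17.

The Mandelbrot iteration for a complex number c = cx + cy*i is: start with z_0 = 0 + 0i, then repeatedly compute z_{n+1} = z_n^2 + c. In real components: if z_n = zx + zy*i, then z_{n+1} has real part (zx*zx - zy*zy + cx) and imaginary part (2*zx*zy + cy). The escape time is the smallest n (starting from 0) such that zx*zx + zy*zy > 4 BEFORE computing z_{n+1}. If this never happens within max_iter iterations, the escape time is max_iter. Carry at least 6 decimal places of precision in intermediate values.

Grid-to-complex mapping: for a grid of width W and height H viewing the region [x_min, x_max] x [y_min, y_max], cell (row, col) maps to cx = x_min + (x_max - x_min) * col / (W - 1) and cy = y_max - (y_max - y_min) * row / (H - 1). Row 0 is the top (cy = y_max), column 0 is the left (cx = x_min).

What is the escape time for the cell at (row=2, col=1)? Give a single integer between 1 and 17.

Answer: 4

Derivation:
z_0 = 0 + 0i, c = -1.7443 + 0.1200i
Iter 1: z = -1.7443 + 0.1200i, |z|^2 = 3.0569
Iter 2: z = 1.2838 + -0.2986i, |z|^2 = 1.7374
Iter 3: z = -0.1852 + -0.6468i, |z|^2 = 0.4526
Iter 4: z = -2.1283 + 0.3596i, |z|^2 = 4.6590
Escaped at iteration 4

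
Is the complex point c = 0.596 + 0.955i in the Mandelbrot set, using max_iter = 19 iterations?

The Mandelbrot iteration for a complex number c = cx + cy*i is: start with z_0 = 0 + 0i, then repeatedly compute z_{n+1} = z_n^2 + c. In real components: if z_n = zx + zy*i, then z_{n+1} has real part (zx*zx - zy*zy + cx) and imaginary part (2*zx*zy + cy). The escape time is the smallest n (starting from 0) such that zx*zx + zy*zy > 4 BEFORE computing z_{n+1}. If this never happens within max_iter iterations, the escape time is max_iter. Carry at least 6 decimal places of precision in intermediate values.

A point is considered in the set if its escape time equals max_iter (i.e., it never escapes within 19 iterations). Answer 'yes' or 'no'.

Answer: no

Derivation:
z_0 = 0 + 0i, c = 0.5960 + 0.9550i
Iter 1: z = 0.5960 + 0.9550i, |z|^2 = 1.2672
Iter 2: z = 0.0392 + 2.0934i, |z|^2 = 4.3837
Escaped at iteration 2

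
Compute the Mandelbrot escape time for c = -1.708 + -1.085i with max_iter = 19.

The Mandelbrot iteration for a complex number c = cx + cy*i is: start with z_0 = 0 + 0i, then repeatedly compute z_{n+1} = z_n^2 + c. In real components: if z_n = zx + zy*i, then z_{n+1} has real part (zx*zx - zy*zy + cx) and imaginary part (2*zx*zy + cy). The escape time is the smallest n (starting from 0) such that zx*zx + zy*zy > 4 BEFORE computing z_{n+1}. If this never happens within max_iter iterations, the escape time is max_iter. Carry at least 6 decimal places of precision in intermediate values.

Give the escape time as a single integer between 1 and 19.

z_0 = 0 + 0i, c = -1.7080 + -1.0850i
Iter 1: z = -1.7080 + -1.0850i, |z|^2 = 4.0945
Escaped at iteration 1

Answer: 1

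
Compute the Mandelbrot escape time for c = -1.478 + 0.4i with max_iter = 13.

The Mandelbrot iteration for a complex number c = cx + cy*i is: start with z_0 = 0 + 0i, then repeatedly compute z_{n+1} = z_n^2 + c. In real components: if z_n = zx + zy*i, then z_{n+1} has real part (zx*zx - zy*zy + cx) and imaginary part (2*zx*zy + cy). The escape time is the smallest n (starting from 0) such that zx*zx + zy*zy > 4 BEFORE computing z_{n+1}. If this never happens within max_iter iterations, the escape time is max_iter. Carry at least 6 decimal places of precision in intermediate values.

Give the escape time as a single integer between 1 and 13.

Answer: 4

Derivation:
z_0 = 0 + 0i, c = -1.4780 + 0.4000i
Iter 1: z = -1.4780 + 0.4000i, |z|^2 = 2.3445
Iter 2: z = 0.5465 + -0.7824i, |z|^2 = 0.9108
Iter 3: z = -1.7915 + -0.4551i, |z|^2 = 3.4166
Iter 4: z = 1.5243 + 2.0308i, |z|^2 = 6.4476
Escaped at iteration 4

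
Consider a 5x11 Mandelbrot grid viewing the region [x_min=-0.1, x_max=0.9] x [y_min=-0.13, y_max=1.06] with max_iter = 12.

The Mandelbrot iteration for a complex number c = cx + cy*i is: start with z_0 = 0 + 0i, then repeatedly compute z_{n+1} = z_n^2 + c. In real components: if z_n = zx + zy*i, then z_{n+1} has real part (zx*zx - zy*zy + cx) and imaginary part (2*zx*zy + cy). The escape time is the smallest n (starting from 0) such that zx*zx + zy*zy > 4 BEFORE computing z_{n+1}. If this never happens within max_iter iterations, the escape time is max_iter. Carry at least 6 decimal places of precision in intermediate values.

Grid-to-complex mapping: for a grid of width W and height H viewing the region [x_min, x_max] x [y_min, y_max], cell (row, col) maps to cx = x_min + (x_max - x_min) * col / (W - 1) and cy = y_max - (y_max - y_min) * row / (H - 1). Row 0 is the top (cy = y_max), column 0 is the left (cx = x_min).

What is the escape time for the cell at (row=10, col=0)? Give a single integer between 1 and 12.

z_0 = 0 + 0i, c = -0.1000 + -0.1300i
Iter 1: z = -0.1000 + -0.1300i, |z|^2 = 0.0269
Iter 2: z = -0.1069 + -0.1040i, |z|^2 = 0.0222
Iter 3: z = -0.0994 + -0.1078i, |z|^2 = 0.0215
Iter 4: z = -0.1017 + -0.1086i, |z|^2 = 0.0221
Iter 5: z = -0.1014 + -0.1079i, |z|^2 = 0.0219
Iter 6: z = -0.1014 + -0.1081i, |z|^2 = 0.0220
Iter 7: z = -0.1014 + -0.1081i, |z|^2 = 0.0220
Iter 8: z = -0.1014 + -0.1081i, |z|^2 = 0.0220
Iter 9: z = -0.1014 + -0.1081i, |z|^2 = 0.0220
Iter 10: z = -0.1014 + -0.1081i, |z|^2 = 0.0220
Iter 11: z = -0.1014 + -0.1081i, |z|^2 = 0.0220

Answer: 12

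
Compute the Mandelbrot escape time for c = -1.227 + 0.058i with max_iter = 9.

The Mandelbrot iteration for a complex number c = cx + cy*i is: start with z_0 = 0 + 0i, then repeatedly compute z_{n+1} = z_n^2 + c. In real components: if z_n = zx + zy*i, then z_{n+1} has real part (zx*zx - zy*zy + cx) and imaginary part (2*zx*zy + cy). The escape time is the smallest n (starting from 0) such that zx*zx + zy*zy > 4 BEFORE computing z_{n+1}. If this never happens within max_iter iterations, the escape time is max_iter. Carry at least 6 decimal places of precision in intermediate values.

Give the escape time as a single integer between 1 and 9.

Answer: 9

Derivation:
z_0 = 0 + 0i, c = -1.2270 + 0.0580i
Iter 1: z = -1.2270 + 0.0580i, |z|^2 = 1.5089
Iter 2: z = 0.2752 + -0.0843i, |z|^2 = 0.0828
Iter 3: z = -1.1584 + 0.0116i, |z|^2 = 1.3420
Iter 4: z = 0.1147 + 0.0311i, |z|^2 = 0.0141
Iter 5: z = -1.2148 + 0.0651i, |z|^2 = 1.4800
Iter 6: z = 0.2445 + -0.1003i, |z|^2 = 0.0698
Iter 7: z = -1.1773 + 0.0090i, |z|^2 = 1.3861
Iter 8: z = 0.1589 + 0.0369i, |z|^2 = 0.0266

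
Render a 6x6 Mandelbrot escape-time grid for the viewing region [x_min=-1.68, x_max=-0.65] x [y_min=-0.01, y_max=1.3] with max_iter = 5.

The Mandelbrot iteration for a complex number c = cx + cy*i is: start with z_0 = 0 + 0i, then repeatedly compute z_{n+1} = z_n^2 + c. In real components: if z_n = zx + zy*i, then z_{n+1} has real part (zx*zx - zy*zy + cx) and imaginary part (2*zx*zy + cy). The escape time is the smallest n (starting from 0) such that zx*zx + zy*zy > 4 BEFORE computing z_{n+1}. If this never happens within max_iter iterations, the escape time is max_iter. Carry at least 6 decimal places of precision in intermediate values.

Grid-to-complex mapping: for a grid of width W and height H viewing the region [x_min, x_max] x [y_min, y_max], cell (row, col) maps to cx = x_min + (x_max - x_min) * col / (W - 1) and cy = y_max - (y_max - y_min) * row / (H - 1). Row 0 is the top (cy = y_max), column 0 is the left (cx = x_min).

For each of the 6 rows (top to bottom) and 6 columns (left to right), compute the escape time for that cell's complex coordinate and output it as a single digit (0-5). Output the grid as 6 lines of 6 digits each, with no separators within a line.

Answer: 122223
223333
333344
334555
455555
555555

Derivation:
(row=0, col=0): c = -1.6800 + 1.3000i → escape time 1
(row=0, col=1): c = -1.4740 + 1.3000i → escape time 2
(row=0, col=2): c = -1.2680 + 1.3000i → escape time 2
(row=0, col=3): c = -1.0620 + 1.3000i → escape time 2
(row=0, col=4): c = -0.8560 + 1.3000i → escape time 2
(row=0, col=5): c = -0.6500 + 1.3000i → escape time 3
(row=1, col=0): c = -1.6800 + 1.0380i → escape time 2
(row=1, col=1): c = -1.4740 + 1.0380i → escape time 2
(row=1, col=2): c = -1.2680 + 1.0380i → escape time 3
(row=1, col=3): c = -1.0620 + 1.0380i → escape time 3
(row=1, col=4): c = -0.8560 + 1.0380i → escape time 3
(row=1, col=5): c = -0.6500 + 1.0380i → escape time 3
(row=2, col=0): c = -1.6800 + 0.7760i → escape time 3
(row=2, col=1): c = -1.4740 + 0.7760i → escape time 3
(row=2, col=2): c = -1.2680 + 0.7760i → escape time 3
(row=2, col=3): c = -1.0620 + 0.7760i → escape time 3
(row=2, col=4): c = -0.8560 + 0.7760i → escape time 4
(row=2, col=5): c = -0.6500 + 0.7760i → escape time 4
(row=3, col=0): c = -1.6800 + 0.5140i → escape time 3
(row=3, col=1): c = -1.4740 + 0.5140i → escape time 3
(row=3, col=2): c = -1.2680 + 0.5140i → escape time 4
(row=3, col=3): c = -1.0620 + 0.5140i → escape time 5
(row=3, col=4): c = -0.8560 + 0.5140i → escape time 5
(row=3, col=5): c = -0.6500 + 0.5140i → escape time 5
(row=4, col=0): c = -1.6800 + 0.2520i → escape time 4
(row=4, col=1): c = -1.4740 + 0.2520i → escape time 5
(row=4, col=2): c = -1.2680 + 0.2520i → escape time 5
(row=4, col=3): c = -1.0620 + 0.2520i → escape time 5
(row=4, col=4): c = -0.8560 + 0.2520i → escape time 5
(row=4, col=5): c = -0.6500 + 0.2520i → escape time 5
(row=5, col=0): c = -1.6800 + -0.0100i → escape time 5
(row=5, col=1): c = -1.4740 + -0.0100i → escape time 5
(row=5, col=2): c = -1.2680 + -0.0100i → escape time 5
(row=5, col=3): c = -1.0620 + -0.0100i → escape time 5
(row=5, col=4): c = -0.8560 + -0.0100i → escape time 5
(row=5, col=5): c = -0.6500 + -0.0100i → escape time 5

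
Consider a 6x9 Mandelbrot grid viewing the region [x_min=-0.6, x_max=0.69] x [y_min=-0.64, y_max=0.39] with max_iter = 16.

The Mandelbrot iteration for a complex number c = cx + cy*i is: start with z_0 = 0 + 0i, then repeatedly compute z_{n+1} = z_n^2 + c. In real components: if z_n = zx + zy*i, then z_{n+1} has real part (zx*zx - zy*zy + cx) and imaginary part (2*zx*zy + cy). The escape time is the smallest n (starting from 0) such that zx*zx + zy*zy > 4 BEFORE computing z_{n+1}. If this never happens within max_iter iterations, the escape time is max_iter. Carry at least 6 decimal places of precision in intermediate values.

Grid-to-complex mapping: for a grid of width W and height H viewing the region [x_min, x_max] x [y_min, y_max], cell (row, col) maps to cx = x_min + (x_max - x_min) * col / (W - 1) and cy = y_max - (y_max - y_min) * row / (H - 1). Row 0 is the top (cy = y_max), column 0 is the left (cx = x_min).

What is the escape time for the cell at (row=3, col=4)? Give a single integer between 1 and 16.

Answer: 6

Derivation:
z_0 = 0 + 0i, c = 0.4320 + 0.0038i
Iter 1: z = 0.4320 + 0.0038i, |z|^2 = 0.1866
Iter 2: z = 0.6186 + 0.0070i, |z|^2 = 0.3827
Iter 3: z = 0.8146 + 0.0124i, |z|^2 = 0.6638
Iter 4: z = 1.0955 + 0.0239i, |z|^2 = 1.2006
Iter 5: z = 1.6315 + 0.0562i, |z|^2 = 2.6649
Iter 6: z = 3.0906 + 0.1872i, |z|^2 = 9.5865
Escaped at iteration 6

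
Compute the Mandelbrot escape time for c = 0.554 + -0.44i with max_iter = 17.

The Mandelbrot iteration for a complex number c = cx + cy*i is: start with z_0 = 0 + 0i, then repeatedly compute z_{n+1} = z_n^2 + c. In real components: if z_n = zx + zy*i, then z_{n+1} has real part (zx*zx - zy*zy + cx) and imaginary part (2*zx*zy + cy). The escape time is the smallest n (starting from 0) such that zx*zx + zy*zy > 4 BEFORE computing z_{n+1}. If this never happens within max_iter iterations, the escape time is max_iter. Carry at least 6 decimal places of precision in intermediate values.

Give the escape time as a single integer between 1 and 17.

Answer: 4

Derivation:
z_0 = 0 + 0i, c = 0.5540 + -0.4400i
Iter 1: z = 0.5540 + -0.4400i, |z|^2 = 0.5005
Iter 2: z = 0.6673 + -0.9275i, |z|^2 = 1.3056
Iter 3: z = 0.1390 + -1.6779i, |z|^2 = 2.8347
Iter 4: z = -2.2420 + -0.9065i, |z|^2 = 5.8484
Escaped at iteration 4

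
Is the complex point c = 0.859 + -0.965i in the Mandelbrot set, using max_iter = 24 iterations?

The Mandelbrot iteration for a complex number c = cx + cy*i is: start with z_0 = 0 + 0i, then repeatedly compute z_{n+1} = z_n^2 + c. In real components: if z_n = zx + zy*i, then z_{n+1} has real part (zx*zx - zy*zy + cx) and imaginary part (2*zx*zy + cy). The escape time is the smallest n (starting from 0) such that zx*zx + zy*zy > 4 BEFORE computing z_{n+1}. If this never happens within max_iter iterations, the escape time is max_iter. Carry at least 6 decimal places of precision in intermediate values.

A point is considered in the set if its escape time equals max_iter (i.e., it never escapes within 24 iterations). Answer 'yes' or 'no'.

z_0 = 0 + 0i, c = 0.8590 + -0.9650i
Iter 1: z = 0.8590 + -0.9650i, |z|^2 = 1.6691
Iter 2: z = 0.6657 + -2.6229i, |z|^2 = 7.3225
Escaped at iteration 2

Answer: no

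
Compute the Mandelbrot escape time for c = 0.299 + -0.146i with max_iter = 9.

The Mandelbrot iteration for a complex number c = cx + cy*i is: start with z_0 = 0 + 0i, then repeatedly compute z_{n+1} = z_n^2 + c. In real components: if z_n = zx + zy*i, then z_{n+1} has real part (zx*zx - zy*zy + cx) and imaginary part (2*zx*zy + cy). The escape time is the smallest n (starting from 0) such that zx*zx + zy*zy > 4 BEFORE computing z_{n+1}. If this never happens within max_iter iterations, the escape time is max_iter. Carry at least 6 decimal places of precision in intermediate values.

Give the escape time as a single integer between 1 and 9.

z_0 = 0 + 0i, c = 0.2990 + -0.1460i
Iter 1: z = 0.2990 + -0.1460i, |z|^2 = 0.1107
Iter 2: z = 0.3671 + -0.2333i, |z|^2 = 0.1892
Iter 3: z = 0.3793 + -0.3173i, |z|^2 = 0.2446
Iter 4: z = 0.3422 + -0.3867i, |z|^2 = 0.2667
Iter 5: z = 0.2666 + -0.4107i, |z|^2 = 0.2397
Iter 6: z = 0.2014 + -0.3649i, |z|^2 = 0.1737
Iter 7: z = 0.2064 + -0.2930i, |z|^2 = 0.1284
Iter 8: z = 0.2557 + -0.2669i, |z|^2 = 0.1367

Answer: 9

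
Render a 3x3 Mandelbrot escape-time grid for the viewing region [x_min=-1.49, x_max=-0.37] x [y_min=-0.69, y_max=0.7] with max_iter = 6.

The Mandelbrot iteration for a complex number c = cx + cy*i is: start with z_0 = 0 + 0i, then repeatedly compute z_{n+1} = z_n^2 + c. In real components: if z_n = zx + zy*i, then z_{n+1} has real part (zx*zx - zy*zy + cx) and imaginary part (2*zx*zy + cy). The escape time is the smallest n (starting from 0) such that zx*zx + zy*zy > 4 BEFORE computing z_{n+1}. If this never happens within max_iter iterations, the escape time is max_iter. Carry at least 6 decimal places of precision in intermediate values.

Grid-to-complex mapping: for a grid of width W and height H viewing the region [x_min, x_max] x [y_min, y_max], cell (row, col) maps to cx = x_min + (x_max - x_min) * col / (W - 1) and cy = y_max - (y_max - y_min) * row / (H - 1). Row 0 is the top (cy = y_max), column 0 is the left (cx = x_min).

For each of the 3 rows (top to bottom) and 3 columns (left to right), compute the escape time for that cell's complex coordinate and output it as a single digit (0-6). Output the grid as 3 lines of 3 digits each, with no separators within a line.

(row=0, col=0): c = -1.4900 + 0.7000i → escape time 3
(row=0, col=1): c = -0.9300 + 0.7000i → escape time 4
(row=0, col=2): c = -0.3700 + 0.7000i → escape time 6
(row=1, col=0): c = -1.4900 + 0.0050i → escape time 6
(row=1, col=1): c = -0.9300 + 0.0050i → escape time 6
(row=1, col=2): c = -0.3700 + 0.0050i → escape time 6
(row=2, col=0): c = -1.4900 + -0.6900i → escape time 3
(row=2, col=1): c = -0.9300 + -0.6900i → escape time 4
(row=2, col=2): c = -0.3700 + -0.6900i → escape time 6

Answer: 346
666
346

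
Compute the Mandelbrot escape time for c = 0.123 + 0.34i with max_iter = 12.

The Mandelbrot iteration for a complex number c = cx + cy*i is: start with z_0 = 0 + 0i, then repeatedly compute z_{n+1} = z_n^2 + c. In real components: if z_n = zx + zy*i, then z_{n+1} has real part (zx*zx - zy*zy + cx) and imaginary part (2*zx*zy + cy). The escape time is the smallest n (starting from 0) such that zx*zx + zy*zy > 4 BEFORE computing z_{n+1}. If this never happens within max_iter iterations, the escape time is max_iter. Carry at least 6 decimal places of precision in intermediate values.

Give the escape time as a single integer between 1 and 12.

z_0 = 0 + 0i, c = 0.1230 + 0.3400i
Iter 1: z = 0.1230 + 0.3400i, |z|^2 = 0.1307
Iter 2: z = 0.0225 + 0.4236i, |z|^2 = 0.1800
Iter 3: z = -0.0560 + 0.3591i, |z|^2 = 0.1321
Iter 4: z = -0.0028 + 0.2998i, |z|^2 = 0.0899
Iter 5: z = 0.0331 + 0.3383i, |z|^2 = 0.1156
Iter 6: z = 0.0096 + 0.3624i, |z|^2 = 0.1314
Iter 7: z = -0.0082 + 0.3470i, |z|^2 = 0.1205
Iter 8: z = 0.0027 + 0.3343i, |z|^2 = 0.1117
Iter 9: z = 0.0113 + 0.3418i, |z|^2 = 0.1169
Iter 10: z = 0.0063 + 0.3477i, |z|^2 = 0.1209
Iter 11: z = 0.0021 + 0.3444i, |z|^2 = 0.1186

Answer: 12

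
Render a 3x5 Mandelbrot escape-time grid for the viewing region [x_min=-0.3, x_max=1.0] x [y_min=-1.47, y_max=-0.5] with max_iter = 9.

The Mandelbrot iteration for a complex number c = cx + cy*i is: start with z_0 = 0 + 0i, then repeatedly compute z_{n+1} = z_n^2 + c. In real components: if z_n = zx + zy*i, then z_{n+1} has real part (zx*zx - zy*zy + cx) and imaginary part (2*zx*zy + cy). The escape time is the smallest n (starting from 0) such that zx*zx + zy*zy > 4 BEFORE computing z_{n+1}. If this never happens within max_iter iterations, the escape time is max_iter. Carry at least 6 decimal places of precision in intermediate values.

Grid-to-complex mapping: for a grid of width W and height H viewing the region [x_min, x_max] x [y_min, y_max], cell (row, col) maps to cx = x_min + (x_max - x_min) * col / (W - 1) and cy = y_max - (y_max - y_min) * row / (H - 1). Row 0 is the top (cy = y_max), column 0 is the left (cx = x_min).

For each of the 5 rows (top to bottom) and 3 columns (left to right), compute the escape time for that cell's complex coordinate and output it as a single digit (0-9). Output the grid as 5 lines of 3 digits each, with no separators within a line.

Answer: 992
952
532
322
222

Derivation:
(row=0, col=0): c = -0.3000 + -0.5000i → escape time 9
(row=0, col=1): c = 0.3500 + -0.5000i → escape time 9
(row=0, col=2): c = 1.0000 + -0.5000i → escape time 2
(row=1, col=0): c = -0.3000 + -0.7425i → escape time 9
(row=1, col=1): c = 0.3500 + -0.7425i → escape time 5
(row=1, col=2): c = 1.0000 + -0.7425i → escape time 2
(row=2, col=0): c = -0.3000 + -0.9850i → escape time 5
(row=2, col=1): c = 0.3500 + -0.9850i → escape time 3
(row=2, col=2): c = 1.0000 + -0.9850i → escape time 2
(row=3, col=0): c = -0.3000 + -1.2275i → escape time 3
(row=3, col=1): c = 0.3500 + -1.2275i → escape time 2
(row=3, col=2): c = 1.0000 + -1.2275i → escape time 2
(row=4, col=0): c = -0.3000 + -1.4700i → escape time 2
(row=4, col=1): c = 0.3500 + -1.4700i → escape time 2
(row=4, col=2): c = 1.0000 + -1.4700i → escape time 2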